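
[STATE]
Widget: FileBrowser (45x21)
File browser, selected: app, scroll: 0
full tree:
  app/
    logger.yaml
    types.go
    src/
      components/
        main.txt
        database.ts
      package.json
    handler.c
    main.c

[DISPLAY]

> [-] app/                                   
    logger.yaml                              
    types.go                                 
    [+] src/                                 
    handler.c                                
    main.c                                   
                                             
                                             
                                             
                                             
                                             
                                             
                                             
                                             
                                             
                                             
                                             
                                             
                                             
                                             
                                             


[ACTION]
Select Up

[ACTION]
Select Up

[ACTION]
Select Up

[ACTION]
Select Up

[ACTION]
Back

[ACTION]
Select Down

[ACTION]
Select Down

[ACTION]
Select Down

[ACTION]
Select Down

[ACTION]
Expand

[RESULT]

  [-] app/                                   
    logger.yaml                              
    types.go                                 
    [+] src/                                 
  > handler.c                                
    main.c                                   
                                             
                                             
                                             
                                             
                                             
                                             
                                             
                                             
                                             
                                             
                                             
                                             
                                             
                                             
                                             


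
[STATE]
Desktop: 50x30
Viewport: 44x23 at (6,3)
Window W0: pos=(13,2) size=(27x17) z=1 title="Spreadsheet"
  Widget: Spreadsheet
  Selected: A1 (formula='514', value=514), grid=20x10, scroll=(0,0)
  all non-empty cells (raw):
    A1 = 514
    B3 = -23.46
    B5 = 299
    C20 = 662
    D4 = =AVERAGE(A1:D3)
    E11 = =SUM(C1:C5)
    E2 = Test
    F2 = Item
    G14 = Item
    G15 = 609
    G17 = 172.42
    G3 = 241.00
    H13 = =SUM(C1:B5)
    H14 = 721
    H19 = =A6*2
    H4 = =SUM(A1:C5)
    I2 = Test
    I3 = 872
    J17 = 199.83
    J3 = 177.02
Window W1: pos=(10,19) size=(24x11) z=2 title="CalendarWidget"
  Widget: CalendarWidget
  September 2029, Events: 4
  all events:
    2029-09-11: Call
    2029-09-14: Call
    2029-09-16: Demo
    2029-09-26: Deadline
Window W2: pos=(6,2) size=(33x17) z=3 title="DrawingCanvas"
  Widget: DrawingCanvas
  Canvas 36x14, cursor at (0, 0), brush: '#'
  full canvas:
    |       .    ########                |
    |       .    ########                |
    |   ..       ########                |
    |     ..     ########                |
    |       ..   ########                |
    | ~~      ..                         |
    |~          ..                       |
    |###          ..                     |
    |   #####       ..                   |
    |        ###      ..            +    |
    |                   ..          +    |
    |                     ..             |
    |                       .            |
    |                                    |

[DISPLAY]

┃ DrawingCanvas                 ┃┃          
┠───────────────────────────────┨┨          
┃+      .    ########           ┃┃          
┃       .    ########           ┃┃          
┃   ..       ########           ┃┃          
┃     ..     ########           ┃┃          
┃       ..   ########           ┃┃          
┃ ~~      ..                    ┃┃          
┃~          ..                  ┃┃          
┃###          ..                ┃┃          
┃   #####       ..              ┃┃          
┃        ###      ..            ┃┃          
┃                   ..          ┃┃          
┃                     ..        ┃┃          
┃                       .       ┃┃          
┗━━━━━━━━━━━━━━━━━━━━━━━━━━━━━━━┛┛          
    ┏━━━━━━━━━━━━━━━━━━━━━━┓                
    ┃ CalendarWidget       ┃                
    ┠──────────────────────┨                
    ┃    September 2029    ┃                
    ┃Mo Tu We Th Fr Sa Su  ┃                
    ┃                1  2  ┃                
    ┃ 3  4  5  6  7  8  9  ┃                


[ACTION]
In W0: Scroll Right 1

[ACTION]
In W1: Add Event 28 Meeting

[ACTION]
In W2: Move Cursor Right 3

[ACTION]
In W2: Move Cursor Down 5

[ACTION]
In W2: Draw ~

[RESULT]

┃ DrawingCanvas                 ┃┃          
┠───────────────────────────────┨┨          
┃       .    ########           ┃┃          
┃       .    ########           ┃┃          
┃   ..       ########           ┃┃          
┃     ..     ########           ┃┃          
┃       ..   ########           ┃┃          
┃ ~~~     ..                    ┃┃          
┃~          ..                  ┃┃          
┃###          ..                ┃┃          
┃   #####       ..              ┃┃          
┃        ###      ..            ┃┃          
┃                   ..          ┃┃          
┃                     ..        ┃┃          
┃                       .       ┃┃          
┗━━━━━━━━━━━━━━━━━━━━━━━━━━━━━━━┛┛          
    ┏━━━━━━━━━━━━━━━━━━━━━━┓                
    ┃ CalendarWidget       ┃                
    ┠──────────────────────┨                
    ┃    September 2029    ┃                
    ┃Mo Tu We Th Fr Sa Su  ┃                
    ┃                1  2  ┃                
    ┃ 3  4  5  6  7  8  9  ┃                


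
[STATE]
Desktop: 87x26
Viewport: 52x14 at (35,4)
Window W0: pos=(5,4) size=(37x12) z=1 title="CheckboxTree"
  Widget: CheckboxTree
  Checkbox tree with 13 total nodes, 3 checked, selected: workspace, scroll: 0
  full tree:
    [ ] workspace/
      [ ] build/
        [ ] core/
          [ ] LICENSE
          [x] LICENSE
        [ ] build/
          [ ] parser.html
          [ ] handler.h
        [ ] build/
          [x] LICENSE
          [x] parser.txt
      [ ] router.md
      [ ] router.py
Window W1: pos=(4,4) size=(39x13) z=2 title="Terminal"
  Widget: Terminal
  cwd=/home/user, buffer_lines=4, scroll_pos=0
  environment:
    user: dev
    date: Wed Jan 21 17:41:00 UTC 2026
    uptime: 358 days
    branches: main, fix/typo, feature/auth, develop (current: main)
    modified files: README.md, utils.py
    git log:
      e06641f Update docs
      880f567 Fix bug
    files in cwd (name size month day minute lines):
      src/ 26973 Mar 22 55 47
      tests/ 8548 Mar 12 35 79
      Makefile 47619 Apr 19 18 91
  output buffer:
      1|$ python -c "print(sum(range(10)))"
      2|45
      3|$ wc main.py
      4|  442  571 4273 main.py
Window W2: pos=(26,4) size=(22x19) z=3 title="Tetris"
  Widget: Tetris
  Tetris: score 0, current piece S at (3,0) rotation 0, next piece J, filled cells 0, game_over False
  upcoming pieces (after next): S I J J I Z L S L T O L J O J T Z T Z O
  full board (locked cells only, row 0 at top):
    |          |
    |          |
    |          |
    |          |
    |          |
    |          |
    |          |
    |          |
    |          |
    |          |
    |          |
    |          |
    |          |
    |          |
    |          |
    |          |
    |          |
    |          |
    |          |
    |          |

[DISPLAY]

━━━━━━━━━━━━┓                                       
            ┃                                       
────────────┨                                       
  │Next:    ┃                                       
  │█        ┃                                       
  │███      ┃                                       
  │         ┃                                       
  │         ┃                                       
  │         ┃                                       
  │Score:   ┃                                       
  │0        ┃                                       
  │         ┃                                       
  │         ┃                                       
  │         ┃                                       


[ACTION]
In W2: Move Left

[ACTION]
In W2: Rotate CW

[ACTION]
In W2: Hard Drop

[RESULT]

━━━━━━━━━━━━┓                                       
            ┃                                       
────────────┨                                       
  │Next:    ┃                                       
  │ ░░      ┃                                       
  │░░       ┃                                       
  │         ┃                                       
  │         ┃                                       
  │         ┃                                       
  │Score:   ┃                                       
  │0        ┃                                       
  │         ┃                                       
  │         ┃                                       
  │         ┃                                       


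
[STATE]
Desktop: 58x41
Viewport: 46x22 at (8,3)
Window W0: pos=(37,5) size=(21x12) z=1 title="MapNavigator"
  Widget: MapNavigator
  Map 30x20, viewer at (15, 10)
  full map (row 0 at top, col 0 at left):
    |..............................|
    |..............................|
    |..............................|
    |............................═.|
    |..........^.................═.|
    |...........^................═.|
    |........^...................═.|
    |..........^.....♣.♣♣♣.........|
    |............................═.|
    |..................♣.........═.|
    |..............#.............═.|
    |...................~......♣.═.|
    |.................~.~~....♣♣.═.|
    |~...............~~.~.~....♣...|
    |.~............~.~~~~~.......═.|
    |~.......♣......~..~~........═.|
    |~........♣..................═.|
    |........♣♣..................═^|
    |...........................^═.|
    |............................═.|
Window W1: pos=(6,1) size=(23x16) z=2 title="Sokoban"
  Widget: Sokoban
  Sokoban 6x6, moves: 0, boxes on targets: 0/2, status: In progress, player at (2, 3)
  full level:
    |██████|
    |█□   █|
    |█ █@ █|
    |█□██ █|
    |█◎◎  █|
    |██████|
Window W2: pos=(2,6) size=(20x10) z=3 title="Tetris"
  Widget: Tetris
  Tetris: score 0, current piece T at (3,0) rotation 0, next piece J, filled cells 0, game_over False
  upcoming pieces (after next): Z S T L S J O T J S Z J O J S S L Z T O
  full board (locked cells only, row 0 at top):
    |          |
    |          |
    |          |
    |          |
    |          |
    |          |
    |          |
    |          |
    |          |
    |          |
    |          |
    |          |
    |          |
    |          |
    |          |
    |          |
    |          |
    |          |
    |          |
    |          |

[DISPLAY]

────────────────────┨                         
█████               ┃                         
□   █               ┃        ┏━━━━━━━━━━━━━━━━
━━━━━━━━━━━━━┓      ┃        ┃ MapNavigator   
is           ┃      ┃        ┠────────────────
─────────────┨      ┃        ┃..^.............
             ┃      ┃        ┃....^.....♣.♣♣♣.
             ┃      ┃        ┃................
             ┃      ┃        ┃............♣...
             ┃      ┃        ┃........#@......
             ┃      ┃        ┃.............~..
             ┃      ┃        ┃...........~.~~.
━━━━━━━━━━━━━┛      ┃        ┃..........~~.~.~
━━━━━━━━━━━━━━━━━━━━┛        ┗━━━━━━━━━━━━━━━━
                                              
                                              
                                              
                                              
                                              
                                              
                                              
                                              


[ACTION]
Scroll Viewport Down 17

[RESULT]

                                              
                                              
                                              
                                              
                                              
                                              
                                              
                                              
                                              
                                              
                                              
                                              
                                              
                                              
                                              
                                              
                                              
                                              
                                              
                                              
                                              
                                              


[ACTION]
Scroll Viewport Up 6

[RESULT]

             ┃      ┃        ┃.............~..
             ┃      ┃        ┃...........~.~~.
━━━━━━━━━━━━━┛      ┃        ┃..........~~.~.~
━━━━━━━━━━━━━━━━━━━━┛        ┗━━━━━━━━━━━━━━━━
                                              
                                              
                                              
                                              
                                              
                                              
                                              
                                              
                                              
                                              
                                              
                                              
                                              
                                              
                                              
                                              
                                              
                                              


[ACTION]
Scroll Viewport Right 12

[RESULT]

         ┃      ┃        ┃.............~.....┃
         ┃      ┃        ┃...........~.~~....┃
━━━━━━━━━┛      ┃        ┃..........~~.~.~...┃
━━━━━━━━━━━━━━━━┛        ┗━━━━━━━━━━━━━━━━━━━┛
                                              
                                              
                                              
                                              
                                              
                                              
                                              
                                              
                                              
                                              
                                              
                                              
                                              
                                              
                                              
                                              
                                              
                                              


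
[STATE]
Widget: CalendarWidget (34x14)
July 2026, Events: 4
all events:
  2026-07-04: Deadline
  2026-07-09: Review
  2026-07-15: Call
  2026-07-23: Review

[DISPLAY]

            July 2026             
Mo Tu We Th Fr Sa Su              
       1  2  3  4*  5             
 6  7  8  9* 10 11 12             
13 14 15* 16 17 18 19             
20 21 22 23* 24 25 26             
27 28 29 30 31                    
                                  
                                  
                                  
                                  
                                  
                                  
                                  


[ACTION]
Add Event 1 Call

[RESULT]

            July 2026             
Mo Tu We Th Fr Sa Su              
       1*  2  3  4*  5            
 6  7  8  9* 10 11 12             
13 14 15* 16 17 18 19             
20 21 22 23* 24 25 26             
27 28 29 30 31                    
                                  
                                  
                                  
                                  
                                  
                                  
                                  


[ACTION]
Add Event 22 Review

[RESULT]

            July 2026             
Mo Tu We Th Fr Sa Su              
       1*  2  3  4*  5            
 6  7  8  9* 10 11 12             
13 14 15* 16 17 18 19             
20 21 22* 23* 24 25 26            
27 28 29 30 31                    
                                  
                                  
                                  
                                  
                                  
                                  
                                  


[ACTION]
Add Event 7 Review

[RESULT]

            July 2026             
Mo Tu We Th Fr Sa Su              
       1*  2  3  4*  5            
 6  7*  8  9* 10 11 12            
13 14 15* 16 17 18 19             
20 21 22* 23* 24 25 26            
27 28 29 30 31                    
                                  
                                  
                                  
                                  
                                  
                                  
                                  


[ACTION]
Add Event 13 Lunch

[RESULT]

            July 2026             
Mo Tu We Th Fr Sa Su              
       1*  2  3  4*  5            
 6  7*  8  9* 10 11 12            
13* 14 15* 16 17 18 19            
20 21 22* 23* 24 25 26            
27 28 29 30 31                    
                                  
                                  
                                  
                                  
                                  
                                  
                                  


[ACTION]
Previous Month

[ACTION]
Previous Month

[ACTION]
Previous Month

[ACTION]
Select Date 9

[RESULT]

            April 2026            
Mo Tu We Th Fr Sa Su              
       1  2  3  4  5              
 6  7  8 [ 9] 10 11 12            
13 14 15 16 17 18 19              
20 21 22 23 24 25 26              
27 28 29 30                       
                                  
                                  
                                  
                                  
                                  
                                  
                                  


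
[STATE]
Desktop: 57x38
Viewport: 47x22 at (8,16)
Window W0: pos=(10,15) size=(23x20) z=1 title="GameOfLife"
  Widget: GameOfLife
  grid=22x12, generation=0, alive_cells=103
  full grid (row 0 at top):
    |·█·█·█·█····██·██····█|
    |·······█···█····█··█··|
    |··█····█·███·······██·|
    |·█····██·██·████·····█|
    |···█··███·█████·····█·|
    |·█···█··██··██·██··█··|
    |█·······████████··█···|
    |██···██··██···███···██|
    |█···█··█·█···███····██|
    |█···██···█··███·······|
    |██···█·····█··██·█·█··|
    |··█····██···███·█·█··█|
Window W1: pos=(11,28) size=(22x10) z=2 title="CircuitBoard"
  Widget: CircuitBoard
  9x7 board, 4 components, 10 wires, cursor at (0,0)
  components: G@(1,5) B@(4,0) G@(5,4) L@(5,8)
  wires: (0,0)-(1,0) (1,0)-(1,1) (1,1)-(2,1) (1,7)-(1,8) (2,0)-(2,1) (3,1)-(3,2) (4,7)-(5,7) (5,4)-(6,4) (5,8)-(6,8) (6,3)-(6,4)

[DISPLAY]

  ┃ GameOfLife          ┃                      
  ┠─────────────────────┨                      
  ┃Gen: 0               ┃                      
  ┃·█·█·█·█····██·██····┃                      
  ┃·······█···█····█··█·┃                      
  ┃··█····█·███·······██┃                      
  ┃·█····██·██·████·····┃                      
  ┃···█··███·█████·····█┃                      
  ┃·█···█··██··██·██··█·┃                      
  ┃█·······████████··█··┃                      
  ┃██···██··██···███···█┃                      
  ┃█···█··█·█···███····█┃                      
  ┃┏━━━━━━━━━━━━━━━━━━━━┓                      
  ┃┃ CircuitBoard       ┃                      
  ┃┠────────────────────┨                      
  ┃┃   0 1 2 3 4 5 6 7 8┃                      
  ┃┃0  [.]              ┃                      
  ┃┃    │               ┃                      
  ┗┃1   · ─ ·           ┃                      
   ┃        │           ┃                      
   ┃2   · ─ ·           ┃                      
   ┗━━━━━━━━━━━━━━━━━━━━┛                      


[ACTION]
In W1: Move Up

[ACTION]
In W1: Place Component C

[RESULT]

  ┃ GameOfLife          ┃                      
  ┠─────────────────────┨                      
  ┃Gen: 0               ┃                      
  ┃·█·█·█·█····██·██····┃                      
  ┃·······█···█····█··█·┃                      
  ┃··█····█·███·······██┃                      
  ┃·█····██·██·████·····┃                      
  ┃···█··███·█████·····█┃                      
  ┃·█···█··██··██·██··█·┃                      
  ┃█·······████████··█··┃                      
  ┃██···██··██···███···█┃                      
  ┃█···█··█·█···███····█┃                      
  ┃┏━━━━━━━━━━━━━━━━━━━━┓                      
  ┃┃ CircuitBoard       ┃                      
  ┃┠────────────────────┨                      
  ┃┃   0 1 2 3 4 5 6 7 8┃                      
  ┃┃0  [C]              ┃                      
  ┃┃    │               ┃                      
  ┗┃1   · ─ ·           ┃                      
   ┃        │           ┃                      
   ┃2   · ─ ·           ┃                      
   ┗━━━━━━━━━━━━━━━━━━━━┛                      


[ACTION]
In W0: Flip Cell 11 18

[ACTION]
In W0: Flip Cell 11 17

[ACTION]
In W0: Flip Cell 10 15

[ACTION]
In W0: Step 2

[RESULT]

  ┃ GameOfLife          ┃                      
  ┠─────────────────────┨                      
  ┃Gen: 2               ┃                      
  ┃···············██····┃                      
  ┃······███···██·····██┃                      
  ┃········█·········██·┃                      
  ┃···············██··█·┃                      
  ┃···············██··██┃                      
  ┃·······█········████·┃                      
  ┃██··············██···┃                      
  ┃██··█··██·······███··┃                      
  ┃█···█···██·█·········┃                      
  ┃┏━━━━━━━━━━━━━━━━━━━━┓                      
  ┃┃ CircuitBoard       ┃                      
  ┃┠────────────────────┨                      
  ┃┃   0 1 2 3 4 5 6 7 8┃                      
  ┃┃0  [C]              ┃                      
  ┃┃    │               ┃                      
  ┗┃1   · ─ ·           ┃                      
   ┃        │           ┃                      
   ┃2   · ─ ·           ┃                      
   ┗━━━━━━━━━━━━━━━━━━━━┛                      


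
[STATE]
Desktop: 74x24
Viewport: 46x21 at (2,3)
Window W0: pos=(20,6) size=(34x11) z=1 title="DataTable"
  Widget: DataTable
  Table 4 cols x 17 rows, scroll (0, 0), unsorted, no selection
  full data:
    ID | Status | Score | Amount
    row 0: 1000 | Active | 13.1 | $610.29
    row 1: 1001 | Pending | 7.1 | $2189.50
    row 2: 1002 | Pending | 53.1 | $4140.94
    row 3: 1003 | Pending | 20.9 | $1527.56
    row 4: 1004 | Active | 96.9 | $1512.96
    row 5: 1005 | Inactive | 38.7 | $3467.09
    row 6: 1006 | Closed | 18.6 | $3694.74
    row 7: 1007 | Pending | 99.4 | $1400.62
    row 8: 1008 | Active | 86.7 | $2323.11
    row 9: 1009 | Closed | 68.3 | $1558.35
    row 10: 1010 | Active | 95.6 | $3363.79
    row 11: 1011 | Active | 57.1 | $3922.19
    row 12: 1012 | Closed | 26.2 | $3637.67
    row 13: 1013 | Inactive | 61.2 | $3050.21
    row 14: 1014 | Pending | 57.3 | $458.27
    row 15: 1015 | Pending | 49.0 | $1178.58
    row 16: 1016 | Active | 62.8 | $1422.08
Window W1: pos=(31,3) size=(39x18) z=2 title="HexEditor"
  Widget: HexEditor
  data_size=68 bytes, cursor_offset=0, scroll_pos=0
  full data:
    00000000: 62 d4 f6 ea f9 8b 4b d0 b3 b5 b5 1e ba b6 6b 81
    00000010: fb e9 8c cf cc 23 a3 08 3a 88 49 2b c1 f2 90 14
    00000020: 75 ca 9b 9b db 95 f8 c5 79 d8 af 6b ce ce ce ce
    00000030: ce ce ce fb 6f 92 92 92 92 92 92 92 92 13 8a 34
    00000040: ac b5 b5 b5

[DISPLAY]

                             ┏━━━━━━━━━━━━━━━━
                             ┃ HexEditor      
                             ┠────────────────
                  ┏━━━━━━━━━━┃00000000  62 d4 
                  ┃ DataTable┃00000010  fb e9 
                  ┠──────────┃00000020  75 ca 
                  ┃ID  │Statu┃00000030  ce ce 
                  ┃────┼─────┃00000040  ac b5 
                  ┃1000│Activ┃                
                  ┃1001│Pendi┃                
                  ┃1002│Pendi┃                
                  ┃1003│Pendi┃                
                  ┃1004│Activ┃                
                  ┗━━━━━━━━━━┃                
                             ┃                
                             ┃                
                             ┃                
                             ┗━━━━━━━━━━━━━━━━
                                              
                                              
                                              


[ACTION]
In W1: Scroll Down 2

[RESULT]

                             ┏━━━━━━━━━━━━━━━━
                             ┃ HexEditor      
                             ┠────────────────
                  ┏━━━━━━━━━━┃00000020  75 ca 
                  ┃ DataTable┃00000030  ce ce 
                  ┠──────────┃00000040  ac b5 
                  ┃ID  │Statu┃                
                  ┃────┼─────┃                
                  ┃1000│Activ┃                
                  ┃1001│Pendi┃                
                  ┃1002│Pendi┃                
                  ┃1003│Pendi┃                
                  ┃1004│Activ┃                
                  ┗━━━━━━━━━━┃                
                             ┃                
                             ┃                
                             ┃                
                             ┗━━━━━━━━━━━━━━━━
                                              
                                              
                                              


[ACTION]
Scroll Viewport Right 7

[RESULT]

                      ┏━━━━━━━━━━━━━━━━━━━━━━━
                      ┃ HexEditor             
                      ┠───────────────────────
           ┏━━━━━━━━━━┃00000020  75 ca 9b 9b d
           ┃ DataTable┃00000030  ce ce ce fb 6
           ┠──────────┃00000040  ac b5 b5 b5  
           ┃ID  │Statu┃                       
           ┃────┼─────┃                       
           ┃1000│Activ┃                       
           ┃1001│Pendi┃                       
           ┃1002│Pendi┃                       
           ┃1003│Pendi┃                       
           ┃1004│Activ┃                       
           ┗━━━━━━━━━━┃                       
                      ┃                       
                      ┃                       
                      ┃                       
                      ┗━━━━━━━━━━━━━━━━━━━━━━━
                                              
                                              
                                              


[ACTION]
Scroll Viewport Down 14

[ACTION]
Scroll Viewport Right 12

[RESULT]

          ┏━━━━━━━━━━━━━━━━━━━━━━━━━━━━━━━━━━━
          ┃ HexEditor                         
          ┠───────────────────────────────────
━━━━━━━━━━┃00000020  75 ca 9b 9b db 95 f8 c5  
 DataTable┃00000030  ce ce ce fb 6f 92 92 92  
──────────┃00000040  ac b5 b5 b5              
ID  │Statu┃                                   
────┼─────┃                                   
1000│Activ┃                                   
1001│Pendi┃                                   
1002│Pendi┃                                   
1003│Pendi┃                                   
1004│Activ┃                                   
━━━━━━━━━━┃                                   
          ┃                                   
          ┃                                   
          ┃                                   
          ┗━━━━━━━━━━━━━━━━━━━━━━━━━━━━━━━━━━━
                                              
                                              
                                              


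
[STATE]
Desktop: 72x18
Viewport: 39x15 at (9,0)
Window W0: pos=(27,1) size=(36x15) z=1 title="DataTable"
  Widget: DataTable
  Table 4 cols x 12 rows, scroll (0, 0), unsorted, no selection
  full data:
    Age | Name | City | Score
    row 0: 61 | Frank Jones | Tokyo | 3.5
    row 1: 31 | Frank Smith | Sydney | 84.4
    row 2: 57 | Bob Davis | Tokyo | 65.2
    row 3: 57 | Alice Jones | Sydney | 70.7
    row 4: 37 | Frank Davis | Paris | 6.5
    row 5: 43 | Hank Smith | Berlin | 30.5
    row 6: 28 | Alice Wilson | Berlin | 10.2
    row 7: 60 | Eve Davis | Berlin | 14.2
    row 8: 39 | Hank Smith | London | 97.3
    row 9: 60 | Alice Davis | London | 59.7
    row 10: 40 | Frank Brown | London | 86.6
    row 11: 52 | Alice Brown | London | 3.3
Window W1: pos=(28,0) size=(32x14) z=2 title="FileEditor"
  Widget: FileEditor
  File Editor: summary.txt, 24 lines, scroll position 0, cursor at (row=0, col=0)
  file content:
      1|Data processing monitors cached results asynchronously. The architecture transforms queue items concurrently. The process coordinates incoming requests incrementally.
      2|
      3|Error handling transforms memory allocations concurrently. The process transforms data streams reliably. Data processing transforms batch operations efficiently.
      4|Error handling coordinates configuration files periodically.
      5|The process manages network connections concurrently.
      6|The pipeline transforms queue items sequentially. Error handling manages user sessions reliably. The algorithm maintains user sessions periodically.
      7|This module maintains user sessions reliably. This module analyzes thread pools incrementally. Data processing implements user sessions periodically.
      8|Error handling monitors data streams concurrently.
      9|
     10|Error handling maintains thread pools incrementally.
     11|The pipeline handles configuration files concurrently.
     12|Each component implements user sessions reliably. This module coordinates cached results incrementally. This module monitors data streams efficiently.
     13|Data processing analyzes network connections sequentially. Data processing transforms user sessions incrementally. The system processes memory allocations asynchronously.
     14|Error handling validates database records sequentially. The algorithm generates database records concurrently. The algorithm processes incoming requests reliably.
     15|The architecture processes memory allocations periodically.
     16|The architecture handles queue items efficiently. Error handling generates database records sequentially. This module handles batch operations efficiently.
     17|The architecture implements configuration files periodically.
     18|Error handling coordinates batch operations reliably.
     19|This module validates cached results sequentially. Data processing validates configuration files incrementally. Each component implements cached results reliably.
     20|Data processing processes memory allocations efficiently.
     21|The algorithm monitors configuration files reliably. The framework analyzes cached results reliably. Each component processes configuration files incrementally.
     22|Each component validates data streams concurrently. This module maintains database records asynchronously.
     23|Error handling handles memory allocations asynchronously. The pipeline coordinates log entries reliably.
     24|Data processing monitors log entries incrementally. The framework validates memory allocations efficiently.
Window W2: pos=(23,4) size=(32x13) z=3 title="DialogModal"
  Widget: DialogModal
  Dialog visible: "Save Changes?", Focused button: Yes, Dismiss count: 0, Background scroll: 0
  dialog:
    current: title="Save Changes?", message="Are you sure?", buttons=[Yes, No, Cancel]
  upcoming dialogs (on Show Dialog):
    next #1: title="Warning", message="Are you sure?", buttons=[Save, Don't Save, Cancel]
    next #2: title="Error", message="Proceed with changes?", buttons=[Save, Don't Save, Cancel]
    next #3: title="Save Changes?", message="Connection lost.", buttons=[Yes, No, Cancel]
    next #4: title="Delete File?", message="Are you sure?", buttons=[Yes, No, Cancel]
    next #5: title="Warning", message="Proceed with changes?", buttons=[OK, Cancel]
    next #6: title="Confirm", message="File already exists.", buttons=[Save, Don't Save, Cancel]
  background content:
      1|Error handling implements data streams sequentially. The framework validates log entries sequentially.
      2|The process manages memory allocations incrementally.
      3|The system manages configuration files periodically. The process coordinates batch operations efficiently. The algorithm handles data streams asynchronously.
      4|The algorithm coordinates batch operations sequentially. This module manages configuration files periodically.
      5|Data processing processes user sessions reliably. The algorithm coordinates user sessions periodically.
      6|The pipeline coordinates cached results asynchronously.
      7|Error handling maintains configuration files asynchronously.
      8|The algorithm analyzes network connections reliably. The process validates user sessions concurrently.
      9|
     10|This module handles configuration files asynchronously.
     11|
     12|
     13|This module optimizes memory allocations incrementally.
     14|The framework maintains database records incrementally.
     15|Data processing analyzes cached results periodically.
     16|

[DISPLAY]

                   ┏━━━━━━━━━━━━━━━━━━━
                  ┏┃ FileEditor        
                  ┃┠───────────────────
                  ┠┃█ata processing mon
              ┏━━━━━━━━━━━━━━━━━━━━━━━━
              ┃ DialogModal            
              ┠────────────────────────
              ┃Error handling implement
              ┃The process manages memo
              ┃The┌────────────────────
              ┃The│    Save Changes?   
              ┃Dat│    Are you sure?   
              ┃The│ [Yes]  No   Cancel 
              ┃Err└────────────────────
              ┃The algorithm analyzes n


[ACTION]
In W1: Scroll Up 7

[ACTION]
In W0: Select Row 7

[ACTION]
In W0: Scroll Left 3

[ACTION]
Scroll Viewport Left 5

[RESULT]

                        ┏━━━━━━━━━━━━━━
                       ┏┃ FileEditor   
                       ┃┠──────────────
                       ┠┃█ata processin
                   ┏━━━━━━━━━━━━━━━━━━━
                   ┃ DialogModal       
                   ┠───────────────────
                   ┃Error handling impl
                   ┃The process manages
                   ┃The┌───────────────
                   ┃The│    Save Change
                   ┃Dat│    Are you sur
                   ┃The│ [Yes]  No   Ca
                   ┃Err└───────────────
                   ┃The algorithm analy
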